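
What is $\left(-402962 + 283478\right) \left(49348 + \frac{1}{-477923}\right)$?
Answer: $- \frac{2817975679551252}{477923} \approx -5.8963 \cdot 10^{9}$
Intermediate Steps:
$\left(-402962 + 283478\right) \left(49348 + \frac{1}{-477923}\right) = - 119484 \left(49348 - \frac{1}{477923}\right) = \left(-119484\right) \frac{23584544203}{477923} = - \frac{2817975679551252}{477923}$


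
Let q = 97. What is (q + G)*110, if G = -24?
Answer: 8030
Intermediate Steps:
(q + G)*110 = (97 - 24)*110 = 73*110 = 8030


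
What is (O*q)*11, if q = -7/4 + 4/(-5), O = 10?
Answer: -561/2 ≈ -280.50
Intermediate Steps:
q = -51/20 (q = -7*¼ + 4*(-⅕) = -7/4 - ⅘ = -51/20 ≈ -2.5500)
(O*q)*11 = (10*(-51/20))*11 = -51/2*11 = -561/2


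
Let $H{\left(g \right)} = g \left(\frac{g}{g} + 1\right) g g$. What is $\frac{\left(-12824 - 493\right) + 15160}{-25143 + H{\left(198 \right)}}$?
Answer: $\frac{1843}{15499641} \approx 0.00011891$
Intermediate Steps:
$H{\left(g \right)} = 2 g^{3}$ ($H{\left(g \right)} = g \left(1 + 1\right) g g = g 2 g g = 2 g^{2} g = 2 g^{3}$)
$\frac{\left(-12824 - 493\right) + 15160}{-25143 + H{\left(198 \right)}} = \frac{\left(-12824 - 493\right) + 15160}{-25143 + 2 \cdot 198^{3}} = \frac{\left(-12824 - 493\right) + 15160}{-25143 + 2 \cdot 7762392} = \frac{-13317 + 15160}{-25143 + 15524784} = \frac{1843}{15499641}$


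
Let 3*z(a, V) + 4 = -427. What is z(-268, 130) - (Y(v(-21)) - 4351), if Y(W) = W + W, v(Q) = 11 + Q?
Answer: 12682/3 ≈ 4227.3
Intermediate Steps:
z(a, V) = -431/3 (z(a, V) = -4/3 + (⅓)*(-427) = -4/3 - 427/3 = -431/3)
Y(W) = 2*W
z(-268, 130) - (Y(v(-21)) - 4351) = -431/3 - (2*(11 - 21) - 4351) = -431/3 - (2*(-10) - 4351) = -431/3 - (-20 - 4351) = -431/3 - 1*(-4371) = -431/3 + 4371 = 12682/3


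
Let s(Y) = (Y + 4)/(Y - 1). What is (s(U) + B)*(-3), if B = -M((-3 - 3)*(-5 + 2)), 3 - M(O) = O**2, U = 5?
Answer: -3879/4 ≈ -969.75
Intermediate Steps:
s(Y) = (4 + Y)/(-1 + Y)
M(O) = 3 - O**2
B = 321 (B = -(3 - ((-3 - 3)*(-5 + 2))**2) = -(3 - (-6*(-3))**2) = -(3 - 1*18**2) = -(3 - 1*324) = -(3 - 324) = -1*(-321) = 321)
(s(U) + B)*(-3) = ((4 + 5)/(-1 + 5) + 321)*(-3) = (9/4 + 321)*(-3) = (1293/4)*(-3) = -3879/4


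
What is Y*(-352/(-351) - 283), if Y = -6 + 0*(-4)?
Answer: 197962/117 ≈ 1692.0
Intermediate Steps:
Y = -6 (Y = -6 + 0 = -6)
Y*(-352/(-351) - 283) = -6*(-352/(-351) - 283) = -6*(-352*(-1/351) - 283) = -6*(352/351 - 283) = -6*(-98981/351) = 197962/117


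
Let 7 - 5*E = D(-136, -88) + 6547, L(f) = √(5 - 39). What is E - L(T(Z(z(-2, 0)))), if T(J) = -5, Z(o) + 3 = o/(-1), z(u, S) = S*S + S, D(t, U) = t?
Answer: -6404/5 - I*√34 ≈ -1280.8 - 5.831*I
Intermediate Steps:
z(u, S) = S + S² (z(u, S) = S² + S = S + S²)
Z(o) = -3 - o (Z(o) = -3 + o/(-1) = -3 + o*(-1) = -3 - o)
L(f) = I*√34 (L(f) = √(-34) = I*√34)
E = -6404/5 (E = 7/5 - (-136 + 6547)/5 = 7/5 - ⅕*6411 = 7/5 - 6411/5 = -6404/5 ≈ -1280.8)
E - L(T(Z(z(-2, 0)))) = -6404/5 - I*√34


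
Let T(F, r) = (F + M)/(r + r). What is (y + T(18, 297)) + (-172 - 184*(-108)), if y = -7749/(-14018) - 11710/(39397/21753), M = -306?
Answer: 241194636550693/18224815818 ≈ 13234.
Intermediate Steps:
T(F, r) = (-306 + F)/(2*r) (T(F, r) = (F - 306)/(r + r) = (-306 + F)/((2*r)) = (-306 + F)*(1/(2*r)) = (-306 + F)/(2*r))
y = -3570466629987/552267146 (y = -7749*(-1/14018) - 11710/(39397*(1/21753)) = 7749/14018 - 11710/39397/21753 = 7749/14018 - 11710*21753/39397 = 7749/14018 - 254727630/39397 = -3570466629987/552267146 ≈ -6465.1)
(y + T(18, 297)) + (-172 - 184*(-108)) = (-3570466629987/552267146 + (½)*(-306 + 18)/297) + (-172 - 184*(-108)) = (-3570466629987/552267146 + (½)*(1/297)*(-288)) + (-172 + 19872) = (-3570466629987/552267146 - 16/33) + 19700 = -117834235063907/18224815818 + 19700 = 241194636550693/18224815818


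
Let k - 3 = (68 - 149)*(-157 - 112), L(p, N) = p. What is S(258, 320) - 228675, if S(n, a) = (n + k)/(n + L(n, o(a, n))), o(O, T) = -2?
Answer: -19662375/86 ≈ -2.2863e+5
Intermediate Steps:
k = 21792 (k = 3 + (68 - 149)*(-157 - 112) = 3 - 81*(-269) = 3 + 21789 = 21792)
S(n, a) = (21792 + n)/(2*n) (S(n, a) = (n + 21792)/(n + n) = (21792 + n)/((2*n)) = (21792 + n)*(1/(2*n)) = (21792 + n)/(2*n))
S(258, 320) - 228675 = (½)*(21792 + 258)/258 - 228675 = (½)*(1/258)*22050 - 228675 = 3675/86 - 228675 = -19662375/86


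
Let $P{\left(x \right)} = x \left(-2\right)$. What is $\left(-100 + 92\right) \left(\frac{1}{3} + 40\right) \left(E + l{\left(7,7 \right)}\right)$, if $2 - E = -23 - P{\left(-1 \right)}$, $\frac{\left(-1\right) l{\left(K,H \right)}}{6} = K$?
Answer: $4840$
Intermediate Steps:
$l{\left(K,H \right)} = - 6 K$
$P{\left(x \right)} = - 2 x$
$E = 27$ ($E = 2 - \left(-23 - \left(-2\right) \left(-1\right)\right) = 2 - \left(-23 - 2\right) = 2 - -25 = 2 + 25 = 27$)
$\left(-100 + 92\right) \left(\frac{1}{3} + 40\right) \left(E + l{\left(7,7 \right)}\right) = \left(-100 + 92\right) \left(\frac{1}{3} + 40\right) \left(27 - 42\right) = - 8 \left(\frac{1}{3} + 40\right) \left(27 - 42\right) = - 8 \cdot \frac{121}{3} \left(-15\right) = \left(-8\right) \left(-605\right) = 4840$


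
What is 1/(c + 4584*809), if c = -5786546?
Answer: -1/2078090 ≈ -4.8121e-7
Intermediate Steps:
1/(c + 4584*809) = 1/(-5786546 + 4584*809) = 1/(-5786546 + 3708456) = 1/(-2078090) = -1/2078090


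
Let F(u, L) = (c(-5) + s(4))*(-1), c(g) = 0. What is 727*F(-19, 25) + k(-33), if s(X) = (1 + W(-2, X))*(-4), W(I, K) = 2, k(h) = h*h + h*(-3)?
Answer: 9912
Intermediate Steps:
k(h) = h² - 3*h
s(X) = -12 (s(X) = (1 + 2)*(-4) = 3*(-4) = -12)
F(u, L) = 12 (F(u, L) = (0 - 12)*(-1) = -12*(-1) = 12)
727*F(-19, 25) + k(-33) = 727*12 - 33*(-3 - 33) = 8724 - 33*(-36) = 8724 + 1188 = 9912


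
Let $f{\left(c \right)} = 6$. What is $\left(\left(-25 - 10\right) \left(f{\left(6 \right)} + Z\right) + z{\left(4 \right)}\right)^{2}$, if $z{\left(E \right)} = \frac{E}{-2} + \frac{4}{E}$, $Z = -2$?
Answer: $19881$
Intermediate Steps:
$z{\left(E \right)} = \frac{4}{E} - \frac{E}{2}$ ($z{\left(E \right)} = E \left(- \frac{1}{2}\right) + \frac{4}{E} = - \frac{E}{2} + \frac{4}{E} = \frac{4}{E} - \frac{E}{2}$)
$\left(\left(-25 - 10\right) \left(f{\left(6 \right)} + Z\right) + z{\left(4 \right)}\right)^{2} = \left(\left(-25 - 10\right) \left(6 - 2\right) + \left(\frac{4}{4} - 2\right)\right)^{2} = \left(\left(-35\right) 4 + \left(4 \cdot \frac{1}{4} - 2\right)\right)^{2} = \left(-140 + \left(1 - 2\right)\right)^{2} = \left(-140 - 1\right)^{2} = \left(-141\right)^{2} = 19881$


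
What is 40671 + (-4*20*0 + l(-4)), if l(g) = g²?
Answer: 40687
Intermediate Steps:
40671 + (-4*20*0 + l(-4)) = 40671 + (-4*20*0 + (-4)²) = 40671 + (-80*0 + 16) = 40671 + (0 + 16) = 40671 + 16 = 40687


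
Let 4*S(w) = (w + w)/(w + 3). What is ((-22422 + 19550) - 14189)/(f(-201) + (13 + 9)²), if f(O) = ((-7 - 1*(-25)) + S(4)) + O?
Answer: -39809/703 ≈ -56.627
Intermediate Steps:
S(w) = w/(2*(3 + w)) (S(w) = ((w + w)/(w + 3))/4 = ((2*w)/(3 + w))/4 = (2*w/(3 + w))/4 = w/(2*(3 + w)))
f(O) = 128/7 + O (f(O) = ((-7 - 1*(-25)) + (½)*4/(3 + 4)) + O = ((-7 + 25) + (½)*4/7) + O = (18 + (½)*4*(⅐)) + O = (18 + 2/7) + O = 128/7 + O)
((-22422 + 19550) - 14189)/(f(-201) + (13 + 9)²) = ((-22422 + 19550) - 14189)/((128/7 - 201) + (13 + 9)²) = (-2872 - 14189)/(-1279/7 + 22²) = -17061/(-1279/7 + 484) = -17061/2109/7 = -17061*7/2109 = -39809/703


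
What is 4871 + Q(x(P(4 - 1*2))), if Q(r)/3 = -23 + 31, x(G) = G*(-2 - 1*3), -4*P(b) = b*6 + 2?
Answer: 4895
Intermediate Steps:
P(b) = -½ - 3*b/2 (P(b) = -(b*6 + 2)/4 = -(6*b + 2)/4 = -(2 + 6*b)/4 = -½ - 3*b/2)
x(G) = -5*G (x(G) = G*(-2 - 3) = G*(-5) = -5*G)
Q(r) = 24 (Q(r) = 3*(-23 + 31) = 3*8 = 24)
4871 + Q(x(P(4 - 1*2))) = 4871 + 24 = 4895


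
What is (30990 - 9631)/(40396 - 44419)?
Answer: -21359/4023 ≈ -5.3092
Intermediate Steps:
(30990 - 9631)/(40396 - 44419) = 21359/(-4023) = 21359*(-1/4023) = -21359/4023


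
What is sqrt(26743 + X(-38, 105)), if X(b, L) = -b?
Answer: sqrt(26781) ≈ 163.65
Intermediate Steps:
sqrt(26743 + X(-38, 105)) = sqrt(26743 - 1*(-38)) = sqrt(26743 + 38) = sqrt(26781)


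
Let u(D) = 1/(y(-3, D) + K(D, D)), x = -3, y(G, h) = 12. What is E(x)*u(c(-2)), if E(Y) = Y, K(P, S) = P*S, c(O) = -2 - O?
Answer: -1/4 ≈ -0.25000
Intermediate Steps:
u(D) = 1/(12 + D**2) (u(D) = 1/(12 + D*D) = 1/(12 + D**2))
E(x)*u(c(-2)) = -3/(12 + (-2 - 1*(-2))**2) = -3/(12 + (-2 + 2)**2) = -3/(12 + 0**2) = -3/(12 + 0) = -3/12 = -3*1/12 = -1/4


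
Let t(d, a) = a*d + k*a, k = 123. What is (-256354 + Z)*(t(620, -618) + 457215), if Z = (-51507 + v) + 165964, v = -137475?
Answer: 547289748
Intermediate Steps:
t(d, a) = 123*a + a*d (t(d, a) = a*d + 123*a = 123*a + a*d)
Z = -23018 (Z = (-51507 - 137475) + 165964 = -188982 + 165964 = -23018)
(-256354 + Z)*(t(620, -618) + 457215) = (-256354 - 23018)*(-618*(123 + 620) + 457215) = -279372*(-618*743 + 457215) = -279372*(-459174 + 457215) = -279372*(-1959) = 547289748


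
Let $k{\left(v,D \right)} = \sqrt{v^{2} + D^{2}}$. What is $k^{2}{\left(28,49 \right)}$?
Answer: $3185$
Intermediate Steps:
$k{\left(v,D \right)} = \sqrt{D^{2} + v^{2}}$
$k^{2}{\left(28,49 \right)} = \left(\sqrt{49^{2} + 28^{2}}\right)^{2} = \left(\sqrt{2401 + 784}\right)^{2} = \left(\sqrt{3185}\right)^{2} = \left(7 \sqrt{65}\right)^{2} = 3185$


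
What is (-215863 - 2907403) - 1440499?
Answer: -4563765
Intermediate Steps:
(-215863 - 2907403) - 1440499 = -3123266 - 1440499 = -4563765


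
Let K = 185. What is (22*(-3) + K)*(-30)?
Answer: -3570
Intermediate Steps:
(22*(-3) + K)*(-30) = (22*(-3) + 185)*(-30) = (-66 + 185)*(-30) = 119*(-30) = -3570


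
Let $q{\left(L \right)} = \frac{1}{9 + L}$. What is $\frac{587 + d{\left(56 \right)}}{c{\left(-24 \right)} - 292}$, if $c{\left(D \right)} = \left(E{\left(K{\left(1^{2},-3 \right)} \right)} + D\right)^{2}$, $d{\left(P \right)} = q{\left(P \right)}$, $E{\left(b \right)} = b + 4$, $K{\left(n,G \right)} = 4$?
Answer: $- \frac{9539}{585} \approx -16.306$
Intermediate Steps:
$E{\left(b \right)} = 4 + b$
$d{\left(P \right)} = \frac{1}{9 + P}$
$c{\left(D \right)} = \left(8 + D\right)^{2}$ ($c{\left(D \right)} = \left(\left(4 + 4\right) + D\right)^{2} = \left(8 + D\right)^{2}$)
$\frac{587 + d{\left(56 \right)}}{c{\left(-24 \right)} - 292} = \frac{587 + \frac{1}{9 + 56}}{\left(8 - 24\right)^{2} - 292} = \frac{587 + \frac{1}{65}}{\left(-16\right)^{2} - 292} = \frac{587 + \frac{1}{65}}{256 - 292} = \frac{38156}{65 \left(-36\right)} = \frac{38156}{65} \left(- \frac{1}{36}\right) = - \frac{9539}{585}$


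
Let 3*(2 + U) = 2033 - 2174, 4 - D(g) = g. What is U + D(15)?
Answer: -60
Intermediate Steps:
D(g) = 4 - g
U = -49 (U = -2 + (2033 - 2174)/3 = -2 + (⅓)*(-141) = -2 - 47 = -49)
U + D(15) = -49 + (4 - 1*15) = -49 + (4 - 15) = -49 - 11 = -60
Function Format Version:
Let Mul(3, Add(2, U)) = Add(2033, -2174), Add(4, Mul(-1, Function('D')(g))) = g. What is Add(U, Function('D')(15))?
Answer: -60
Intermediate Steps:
Function('D')(g) = Add(4, Mul(-1, g))
U = -49 (U = Add(-2, Mul(Rational(1, 3), Add(2033, -2174))) = Add(-2, Mul(Rational(1, 3), -141)) = Add(-2, -47) = -49)
Add(U, Function('D')(15)) = Add(-49, Add(4, Mul(-1, 15))) = Add(-49, Add(4, -15)) = Add(-49, -11) = -60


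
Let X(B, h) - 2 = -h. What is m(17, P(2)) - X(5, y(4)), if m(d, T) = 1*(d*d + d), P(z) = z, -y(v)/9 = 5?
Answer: 259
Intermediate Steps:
y(v) = -45 (y(v) = -9*5 = -45)
m(d, T) = d + d² (m(d, T) = 1*(d² + d) = 1*(d + d²) = d + d²)
X(B, h) = 2 - h
m(17, P(2)) - X(5, y(4)) = 17*(1 + 17) - (2 - 1*(-45)) = 17*18 - (2 + 45) = 306 - 1*47 = 306 - 47 = 259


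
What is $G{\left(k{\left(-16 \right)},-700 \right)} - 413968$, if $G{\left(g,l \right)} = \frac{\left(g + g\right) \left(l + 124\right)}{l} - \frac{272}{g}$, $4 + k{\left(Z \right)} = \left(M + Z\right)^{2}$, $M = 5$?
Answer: $- \frac{8472099968}{20475} \approx -4.1378 \cdot 10^{5}$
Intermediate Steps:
$k{\left(Z \right)} = -4 + \left(5 + Z\right)^{2}$
$G{\left(g,l \right)} = - \frac{272}{g} + \frac{2 g \left(124 + l\right)}{l}$ ($G{\left(g,l \right)} = \frac{2 g \left(124 + l\right)}{l} - \frac{272}{g} = - \frac{272}{g} + \frac{2 g \left(124 + l\right)}{l}$)
$G{\left(k{\left(-16 \right)},-700 \right)} - 413968 = \left(- \frac{272}{-4 + \left(5 - 16\right)^{2}} + 2 \left(-4 + \left(5 - 16\right)^{2}\right) + \frac{248 \left(-4 + \left(5 - 16\right)^{2}\right)}{-700}\right) - 413968 = \left(- \frac{272}{-4 + \left(-11\right)^{2}} + 2 \left(-4 + \left(-11\right)^{2}\right) + 248 \left(-4 + \left(-11\right)^{2}\right) \left(- \frac{1}{700}\right)\right) - 413968 = \left(- \frac{272}{-4 + 121} + 2 \left(-4 + 121\right) + 248 \left(-4 + 121\right) \left(- \frac{1}{700}\right)\right) - 413968 = \left(- \frac{272}{117} + 2 \cdot 117 + 248 \cdot 117 \left(- \frac{1}{700}\right)\right) - 413968 = \left(\left(-272\right) \frac{1}{117} + 234 - \frac{7254}{175}\right) - 413968 = \left(- \frac{272}{117} + 234 - \frac{7254}{175}\right) - 413968 = \frac{3894832}{20475} - 413968 = - \frac{8472099968}{20475}$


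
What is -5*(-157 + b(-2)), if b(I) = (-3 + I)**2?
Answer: 660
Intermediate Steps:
-5*(-157 + b(-2)) = -5*(-157 + (-3 - 2)**2) = -5*(-157 + (-5)**2) = -5*(-157 + 25) = -5*(-132) = 660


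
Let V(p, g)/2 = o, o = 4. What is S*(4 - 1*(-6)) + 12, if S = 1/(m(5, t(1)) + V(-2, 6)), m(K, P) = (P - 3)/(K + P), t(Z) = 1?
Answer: 306/23 ≈ 13.304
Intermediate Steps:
V(p, g) = 8 (V(p, g) = 2*4 = 8)
m(K, P) = (-3 + P)/(K + P)
S = 3/23 (S = 1/((-3 + 1)/(5 + 1) + 8) = 1/(-2/6 + 8) = 1/((⅙)*(-2) + 8) = 1/(-⅓ + 8) = 1/(23/3) = 3/23 ≈ 0.13043)
S*(4 - 1*(-6)) + 12 = 3*(4 - 1*(-6))/23 + 12 = 3*(4 + 6)/23 + 12 = (3/23)*10 + 12 = 30/23 + 12 = 306/23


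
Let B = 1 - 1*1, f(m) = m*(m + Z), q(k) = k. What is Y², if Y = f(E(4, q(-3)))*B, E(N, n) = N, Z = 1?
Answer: 0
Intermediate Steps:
f(m) = m*(1 + m) (f(m) = m*(m + 1) = m*(1 + m))
B = 0 (B = 1 - 1 = 0)
Y = 0 (Y = (4*(1 + 4))*0 = (4*5)*0 = 20*0 = 0)
Y² = 0² = 0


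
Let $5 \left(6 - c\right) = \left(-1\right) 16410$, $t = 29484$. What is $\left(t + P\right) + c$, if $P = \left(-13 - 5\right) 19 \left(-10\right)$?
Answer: $36192$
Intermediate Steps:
$c = 3288$ ($c = 6 - \frac{\left(-1\right) 16410}{5} = 6 - -3282 = 6 + 3282 = 3288$)
$P = 3420$ ($P = \left(-13 - 5\right) 19 \left(-10\right) = \left(-18\right) 19 \left(-10\right) = \left(-342\right) \left(-10\right) = 3420$)
$\left(t + P\right) + c = \left(29484 + 3420\right) + 3288 = 32904 + 3288 = 36192$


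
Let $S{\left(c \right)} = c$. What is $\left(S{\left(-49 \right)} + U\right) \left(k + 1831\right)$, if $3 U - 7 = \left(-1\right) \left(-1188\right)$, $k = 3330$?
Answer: $\frac{5408728}{3} \approx 1.8029 \cdot 10^{6}$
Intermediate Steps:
$U = \frac{1195}{3}$ ($U = \frac{7}{3} + \frac{\left(-1\right) \left(-1188\right)}{3} = \frac{7}{3} + \frac{1}{3} \cdot 1188 = \frac{7}{3} + 396 = \frac{1195}{3} \approx 398.33$)
$\left(S{\left(-49 \right)} + U\right) \left(k + 1831\right) = \left(-49 + \frac{1195}{3}\right) \left(3330 + 1831\right) = \frac{1048}{3} \cdot 5161 = \frac{5408728}{3}$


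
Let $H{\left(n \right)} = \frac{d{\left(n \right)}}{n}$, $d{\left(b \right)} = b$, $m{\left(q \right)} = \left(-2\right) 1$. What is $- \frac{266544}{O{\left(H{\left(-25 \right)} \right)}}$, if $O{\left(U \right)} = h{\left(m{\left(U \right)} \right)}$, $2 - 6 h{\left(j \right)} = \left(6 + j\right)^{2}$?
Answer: $\frac{799632}{7} \approx 1.1423 \cdot 10^{5}$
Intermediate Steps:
$m{\left(q \right)} = -2$
$h{\left(j \right)} = \frac{1}{3} - \frac{\left(6 + j\right)^{2}}{6}$
$H{\left(n \right)} = 1$ ($H{\left(n \right)} = \frac{n}{n} = 1$)
$O{\left(U \right)} = - \frac{7}{3}$ ($O{\left(U \right)} = \frac{1}{3} - \frac{\left(6 - 2\right)^{2}}{6} = \frac{1}{3} - \frac{4^{2}}{6} = \frac{1}{3} - \frac{8}{3} = - \frac{7}{3}$)
$- \frac{266544}{O{\left(H{\left(-25 \right)} \right)}} = - \frac{266544}{- \frac{7}{3}} = \left(-266544\right) \left(- \frac{3}{7}\right) = \frac{799632}{7}$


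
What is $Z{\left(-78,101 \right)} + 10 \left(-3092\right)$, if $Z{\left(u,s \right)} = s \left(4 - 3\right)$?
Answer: $-30819$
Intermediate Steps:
$Z{\left(u,s \right)} = s$ ($Z{\left(u,s \right)} = s 1 = s$)
$Z{\left(-78,101 \right)} + 10 \left(-3092\right) = 101 + 10 \left(-3092\right) = 101 - 30920 = -30819$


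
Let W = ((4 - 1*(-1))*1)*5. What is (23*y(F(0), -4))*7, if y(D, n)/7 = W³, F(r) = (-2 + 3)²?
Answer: 17609375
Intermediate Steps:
W = 25 (W = ((4 + 1)*1)*5 = (5*1)*5 = 5*5 = 25)
F(r) = 1 (F(r) = 1² = 1)
y(D, n) = 109375 (y(D, n) = 7*25³ = 7*15625 = 109375)
(23*y(F(0), -4))*7 = (23*109375)*7 = 2515625*7 = 17609375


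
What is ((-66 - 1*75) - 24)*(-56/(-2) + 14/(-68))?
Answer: -155925/34 ≈ -4586.0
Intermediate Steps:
((-66 - 1*75) - 24)*(-56/(-2) + 14/(-68)) = ((-66 - 75) - 24)*(-56*(-½) + 14*(-1/68)) = (-141 - 24)*(28 - 7/34) = -165*945/34 = -155925/34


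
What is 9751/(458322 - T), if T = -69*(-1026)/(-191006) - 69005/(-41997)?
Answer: 39109695876741/1838250873577396 ≈ 0.021275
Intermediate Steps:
T = 5103616706/4010839491 (T = 70794*(-1/191006) - 69005*(-1/41997) = -35397/95503 + 69005/41997 = 5103616706/4010839491 ≈ 1.2725)
9751/(458322 - T) = 9751/(458322 - 1*5103616706/4010839491) = 9751/(458322 - 5103616706/4010839491) = 9751/(1838250873577396/4010839491) = 9751*(4010839491/1838250873577396) = 39109695876741/1838250873577396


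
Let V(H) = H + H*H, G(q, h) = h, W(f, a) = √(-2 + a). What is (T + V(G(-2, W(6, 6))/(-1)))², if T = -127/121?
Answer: 13225/14641 ≈ 0.90329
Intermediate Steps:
V(H) = H + H²
T = -127/121 (T = -127*1/121 = -127/121 ≈ -1.0496)
(T + V(G(-2, W(6, 6))/(-1)))² = (-127/121 + (√(-2 + 6)/(-1))*(1 + √(-2 + 6)/(-1)))² = (-127/121 + (√4*(-1))*(1 + √4*(-1)))² = (-127/121 + (2*(-1))*(1 + 2*(-1)))² = (-127/121 - 2*(1 - 2))² = (-127/121 - 2*(-1))² = (-127/121 + 2)² = (115/121)² = 13225/14641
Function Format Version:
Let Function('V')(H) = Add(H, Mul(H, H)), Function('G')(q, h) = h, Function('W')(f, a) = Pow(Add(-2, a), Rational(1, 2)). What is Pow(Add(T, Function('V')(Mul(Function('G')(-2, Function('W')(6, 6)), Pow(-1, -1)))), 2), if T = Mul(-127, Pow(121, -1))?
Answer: Rational(13225, 14641) ≈ 0.90329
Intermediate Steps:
Function('V')(H) = Add(H, Pow(H, 2))
T = Rational(-127, 121) (T = Mul(-127, Rational(1, 121)) = Rational(-127, 121) ≈ -1.0496)
Pow(Add(T, Function('V')(Mul(Function('G')(-2, Function('W')(6, 6)), Pow(-1, -1)))), 2) = Pow(Add(Rational(-127, 121), Mul(Mul(Pow(Add(-2, 6), Rational(1, 2)), Pow(-1, -1)), Add(1, Mul(Pow(Add(-2, 6), Rational(1, 2)), Pow(-1, -1))))), 2) = Pow(Add(Rational(-127, 121), Mul(Mul(Pow(4, Rational(1, 2)), -1), Add(1, Mul(Pow(4, Rational(1, 2)), -1)))), 2) = Pow(Add(Rational(-127, 121), Mul(Mul(2, -1), Add(1, Mul(2, -1)))), 2) = Pow(Add(Rational(-127, 121), Mul(-2, Add(1, -2))), 2) = Pow(Add(Rational(-127, 121), Mul(-2, -1)), 2) = Pow(Add(Rational(-127, 121), 2), 2) = Pow(Rational(115, 121), 2) = Rational(13225, 14641)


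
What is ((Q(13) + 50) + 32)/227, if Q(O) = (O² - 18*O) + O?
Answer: 30/227 ≈ 0.13216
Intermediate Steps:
Q(O) = O² - 17*O
((Q(13) + 50) + 32)/227 = ((13*(-17 + 13) + 50) + 32)/227 = ((13*(-4) + 50) + 32)*(1/227) = ((-52 + 50) + 32)*(1/227) = (-2 + 32)*(1/227) = 30*(1/227) = 30/227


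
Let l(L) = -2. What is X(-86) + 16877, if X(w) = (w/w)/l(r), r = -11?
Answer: 33753/2 ≈ 16877.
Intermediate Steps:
X(w) = -1/2 (X(w) = (w/w)/(-2) = 1*(-1/2) = -1/2)
X(-86) + 16877 = -1/2 + 16877 = 33753/2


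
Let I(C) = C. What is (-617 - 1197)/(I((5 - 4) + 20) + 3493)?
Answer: -907/1757 ≈ -0.51622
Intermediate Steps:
(-617 - 1197)/(I((5 - 4) + 20) + 3493) = (-617 - 1197)/(((5 - 4) + 20) + 3493) = -1814/((1 + 20) + 3493) = -1814/(21 + 3493) = -1814/3514 = -1814*1/3514 = -907/1757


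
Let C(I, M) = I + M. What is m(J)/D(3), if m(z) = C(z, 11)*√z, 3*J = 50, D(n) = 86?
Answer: 415*√6/774 ≈ 1.3134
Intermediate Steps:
J = 50/3 (J = (⅓)*50 = 50/3 ≈ 16.667)
m(z) = √z*(11 + z) (m(z) = (z + 11)*√z = (11 + z)*√z = √z*(11 + z))
m(J)/D(3) = (√(50/3)*(11 + 50/3))/86 = ((5*√6/3)*(83/3))*(1/86) = (415*√6/9)*(1/86) = 415*√6/774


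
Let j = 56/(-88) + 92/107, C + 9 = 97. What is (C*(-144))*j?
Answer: -302976/107 ≈ -2831.6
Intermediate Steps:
C = 88 (C = -9 + 97 = 88)
j = 263/1177 (j = 56*(-1/88) + 92*(1/107) = -7/11 + 92/107 = 263/1177 ≈ 0.22345)
(C*(-144))*j = (88*(-144))*(263/1177) = -12672*263/1177 = -302976/107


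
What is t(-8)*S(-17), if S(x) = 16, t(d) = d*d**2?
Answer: -8192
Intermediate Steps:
t(d) = d**3
t(-8)*S(-17) = (-8)**3*16 = -512*16 = -8192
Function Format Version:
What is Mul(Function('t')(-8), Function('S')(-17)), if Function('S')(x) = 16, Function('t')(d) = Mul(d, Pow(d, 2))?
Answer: -8192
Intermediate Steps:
Function('t')(d) = Pow(d, 3)
Mul(Function('t')(-8), Function('S')(-17)) = Mul(Pow(-8, 3), 16) = Mul(-512, 16) = -8192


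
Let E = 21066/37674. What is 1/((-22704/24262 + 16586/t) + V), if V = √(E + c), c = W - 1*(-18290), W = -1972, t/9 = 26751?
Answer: 2211033872013793131942/41618963980892908311714097 + 406199114501157621*√643372919007/41618963980892908311714097 ≈ 0.0078816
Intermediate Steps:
t = 240759 (t = 9*26751 = 240759)
E = 3511/6279 (E = 21066*(1/37674) = 3511/6279 ≈ 0.55917)
c = 16318 (c = -1972 - 1*(-18290) = -1972 + 18290 = 16318)
V = √643372919007/6279 (V = √(3511/6279 + 16318) = √(102464233/6279) = √643372919007/6279 ≈ 127.74)
1/((-22704/24262 + 16586/t) + V) = 1/((-22704/24262 + 16586/240759) + √643372919007/6279) = 1/((-22704*1/24262 + 16586*(1/240759)) + √643372919007/6279) = 1/((-11352/12131 + 16586/240759) + √643372919007/6279) = 1/(-2531891402/2920647429 + √643372919007/6279)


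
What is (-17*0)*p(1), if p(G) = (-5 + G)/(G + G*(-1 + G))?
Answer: 0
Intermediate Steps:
p(G) = (-5 + G)/(G + G*(-1 + G))
(-17*0)*p(1) = (-17*0)*((-5 + 1)/1²) = 0*(1*(-4)) = 0*(-4) = 0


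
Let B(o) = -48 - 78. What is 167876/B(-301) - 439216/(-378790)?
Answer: -15883602206/11931885 ≈ -1331.2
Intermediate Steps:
B(o) = -126
167876/B(-301) - 439216/(-378790) = 167876/(-126) - 439216/(-378790) = 167876*(-1/126) - 439216*(-1/378790) = -83938/63 + 219608/189395 = -15883602206/11931885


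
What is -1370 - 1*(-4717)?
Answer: 3347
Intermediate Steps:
-1370 - 1*(-4717) = -1370 + 4717 = 3347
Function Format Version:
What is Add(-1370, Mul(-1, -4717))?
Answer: 3347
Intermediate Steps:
Add(-1370, Mul(-1, -4717)) = Add(-1370, 4717) = 3347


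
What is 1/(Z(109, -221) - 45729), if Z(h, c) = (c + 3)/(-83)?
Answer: -83/3795289 ≈ -2.1869e-5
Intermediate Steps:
Z(h, c) = -3/83 - c/83 (Z(h, c) = (3 + c)*(-1/83) = -3/83 - c/83)
1/(Z(109, -221) - 45729) = 1/((-3/83 - 1/83*(-221)) - 45729) = 1/((-3/83 + 221/83) - 45729) = 1/(218/83 - 45729) = 1/(-3795289/83) = -83/3795289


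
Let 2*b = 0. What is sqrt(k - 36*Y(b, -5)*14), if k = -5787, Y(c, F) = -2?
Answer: 9*I*sqrt(59) ≈ 69.13*I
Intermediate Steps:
b = 0 (b = (1/2)*0 = 0)
sqrt(k - 36*Y(b, -5)*14) = sqrt(-5787 - 36*(-2)*14) = sqrt(-5787 + 72*14) = sqrt(-5787 + 1008) = sqrt(-4779) = 9*I*sqrt(59)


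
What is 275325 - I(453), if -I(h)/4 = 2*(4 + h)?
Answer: 278981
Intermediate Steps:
I(h) = -32 - 8*h (I(h) = -8*(4 + h) = -4*(8 + 2*h) = -32 - 8*h)
275325 - I(453) = 275325 - (-32 - 8*453) = 275325 - (-32 - 3624) = 275325 - 1*(-3656) = 275325 + 3656 = 278981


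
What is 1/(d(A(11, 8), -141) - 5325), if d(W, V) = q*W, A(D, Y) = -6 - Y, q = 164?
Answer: -1/7621 ≈ -0.00013122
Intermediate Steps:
d(W, V) = 164*W
1/(d(A(11, 8), -141) - 5325) = 1/(164*(-6 - 1*8) - 5325) = 1/(164*(-6 - 8) - 5325) = 1/(164*(-14) - 5325) = 1/(-2296 - 5325) = 1/(-7621) = -1/7621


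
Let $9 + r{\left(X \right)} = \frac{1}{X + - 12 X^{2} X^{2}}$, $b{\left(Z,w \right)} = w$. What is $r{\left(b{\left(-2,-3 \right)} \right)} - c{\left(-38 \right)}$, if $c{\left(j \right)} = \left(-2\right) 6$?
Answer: $\frac{2924}{975} \approx 2.999$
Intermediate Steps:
$c{\left(j \right)} = -12$
$r{\left(X \right)} = -9 + \frac{1}{X - 12 X^{4}}$ ($r{\left(X \right)} = -9 + \frac{1}{X + - 12 X^{2} X^{2}} = -9 + \frac{1}{X - 12 X^{4}}$)
$r{\left(b{\left(-2,-3 \right)} \right)} - c{\left(-38 \right)} = \frac{-1 - 108 \left(-3\right)^{4} + 9 \left(-3\right)}{\left(-1\right) \left(-3\right) + 12 \left(-3\right)^{4}} - -12 = \frac{-1 - 8748 - 27}{3 + 12 \cdot 81} + 12 = \frac{-1 - 8748 - 27}{3 + 972} + 12 = \frac{1}{975} \left(-8776\right) + 12 = - \frac{8776}{975} + 12 = \frac{2924}{975}$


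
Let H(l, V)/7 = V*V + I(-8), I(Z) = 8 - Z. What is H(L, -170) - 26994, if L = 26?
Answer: 175418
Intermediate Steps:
H(l, V) = 112 + 7*V² (H(l, V) = 7*(V*V + (8 - 1*(-8))) = 7*(V² + (8 + 8)) = 7*(V² + 16) = 7*(16 + V²) = 112 + 7*V²)
H(L, -170) - 26994 = (112 + 7*(-170)²) - 26994 = (112 + 7*28900) - 26994 = (112 + 202300) - 26994 = 202412 - 26994 = 175418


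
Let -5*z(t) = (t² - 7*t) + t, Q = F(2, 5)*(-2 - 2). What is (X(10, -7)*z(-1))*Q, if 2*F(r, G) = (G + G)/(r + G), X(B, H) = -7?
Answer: -28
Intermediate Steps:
F(r, G) = G/(G + r) (F(r, G) = ((G + G)/(r + G))/2 = ((2*G)/(G + r))/2 = (2*G/(G + r))/2 = G/(G + r))
Q = -20/7 (Q = (5/(5 + 2))*(-2 - 2) = (5/7)*(-4) = -20/7 ≈ -2.8571)
z(t) = -t²/5 + 6*t/5 (z(t) = -((t² - 7*t) + t)/5 = -(t² - 6*t)/5 = -t²/5 + 6*t/5)
(X(10, -7)*z(-1))*Q = -7*(-1)*(6 - 1*(-1))/5*(-20/7) = -7*(-1)*(6 + 1)/5*(-20/7) = -7*(-1)*7/5*(-20/7) = -7*(-7/5)*(-20/7) = (49/5)*(-20/7) = -28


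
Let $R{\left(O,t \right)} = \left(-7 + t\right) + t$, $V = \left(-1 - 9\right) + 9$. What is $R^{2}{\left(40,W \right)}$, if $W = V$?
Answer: $81$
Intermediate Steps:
$V = -1$ ($V = -10 + 9 = -1$)
$W = -1$
$R{\left(O,t \right)} = -7 + 2 t$
$R^{2}{\left(40,W \right)} = \left(-7 + 2 \left(-1\right)\right)^{2} = \left(-7 - 2\right)^{2} = \left(-9\right)^{2} = 81$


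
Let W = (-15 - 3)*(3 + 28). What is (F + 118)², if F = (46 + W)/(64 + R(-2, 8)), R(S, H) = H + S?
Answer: 15007876/1225 ≈ 12251.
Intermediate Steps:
W = -558 (W = -18*31 = -558)
F = -256/35 (F = (46 - 558)/(64 + (8 - 2)) = -512/(64 + 6) = -512/70 = -512*1/70 = -256/35 ≈ -7.3143)
(F + 118)² = (-256/35 + 118)² = (3874/35)² = 15007876/1225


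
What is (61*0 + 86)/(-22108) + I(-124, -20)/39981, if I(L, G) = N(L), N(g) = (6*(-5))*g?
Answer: 13133899/147316658 ≈ 0.089154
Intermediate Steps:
N(g) = -30*g
I(L, G) = -30*L
(61*0 + 86)/(-22108) + I(-124, -20)/39981 = (61*0 + 86)/(-22108) - 30*(-124)/39981 = (0 + 86)*(-1/22108) + 3720*(1/39981) = 86*(-1/22108) + 1240/13327 = -43/11054 + 1240/13327 = 13133899/147316658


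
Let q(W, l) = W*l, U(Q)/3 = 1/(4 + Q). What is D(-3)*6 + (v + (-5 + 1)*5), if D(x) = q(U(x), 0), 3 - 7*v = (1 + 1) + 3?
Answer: -142/7 ≈ -20.286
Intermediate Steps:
v = -2/7 (v = 3/7 - ((1 + 1) + 3)/7 = 3/7 - (2 + 3)/7 = 3/7 - ⅐*5 = 3/7 - 5/7 = -2/7 ≈ -0.28571)
U(Q) = 3/(4 + Q)
D(x) = 0 (D(x) = (3/(4 + x))*0 = 0)
D(-3)*6 + (v + (-5 + 1)*5) = 0*6 + (-2/7 + (-5 + 1)*5) = 0 + (-2/7 - 4*5) = 0 + (-2/7 - 20) = 0 - 142/7 = -142/7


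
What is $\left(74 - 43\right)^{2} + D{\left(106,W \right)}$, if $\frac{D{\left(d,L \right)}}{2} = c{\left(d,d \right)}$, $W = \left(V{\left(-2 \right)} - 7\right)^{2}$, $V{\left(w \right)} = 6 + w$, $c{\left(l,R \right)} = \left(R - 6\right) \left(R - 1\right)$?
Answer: $21961$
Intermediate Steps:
$c{\left(l,R \right)} = \left(-1 + R\right) \left(-6 + R\right)$ ($c{\left(l,R \right)} = \left(-6 + R\right) \left(-1 + R\right) = \left(-1 + R\right) \left(-6 + R\right)$)
$W = 9$ ($W = \left(\left(6 - 2\right) - 7\right)^{2} = \left(4 - 7\right)^{2} = \left(-3\right)^{2} = 9$)
$D{\left(d,L \right)} = 12 - 14 d + 2 d^{2}$ ($D{\left(d,L \right)} = 2 \left(6 + d^{2} - 7 d\right) = 12 - 14 d + 2 d^{2}$)
$\left(74 - 43\right)^{2} + D{\left(106,W \right)} = \left(74 - 43\right)^{2} + \left(12 - 1484 + 2 \cdot 106^{2}\right) = 31^{2} + \left(12 - 1484 + 2 \cdot 11236\right) = 961 + \left(12 - 1484 + 22472\right) = 961 + 21000 = 21961$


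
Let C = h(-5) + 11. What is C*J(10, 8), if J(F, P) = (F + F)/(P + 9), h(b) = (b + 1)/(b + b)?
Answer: 228/17 ≈ 13.412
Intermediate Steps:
h(b) = (1 + b)/(2*b) (h(b) = (1 + b)/((2*b)) = (1 + b)*(1/(2*b)) = (1 + b)/(2*b))
C = 57/5 (C = (½)*(1 - 5)/(-5) + 11 = (½)*(-⅕)*(-4) + 11 = ⅖ + 11 = 57/5 ≈ 11.400)
J(F, P) = 2*F/(9 + P) (J(F, P) = (2*F)/(9 + P) = 2*F/(9 + P))
C*J(10, 8) = 57*(2*10/(9 + 8))/5 = 57*(2*10/17)/5 = 57*(2*10*(1/17))/5 = (57/5)*(20/17) = 228/17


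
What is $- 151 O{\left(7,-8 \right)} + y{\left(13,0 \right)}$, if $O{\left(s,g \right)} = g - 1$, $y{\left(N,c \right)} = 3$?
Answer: $1362$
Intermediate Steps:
$O{\left(s,g \right)} = -1 + g$ ($O{\left(s,g \right)} = g - 1 = -1 + g$)
$- 151 O{\left(7,-8 \right)} + y{\left(13,0 \right)} = - 151 \left(-1 - 8\right) + 3 = \left(-151\right) \left(-9\right) + 3 = 1359 + 3 = 1362$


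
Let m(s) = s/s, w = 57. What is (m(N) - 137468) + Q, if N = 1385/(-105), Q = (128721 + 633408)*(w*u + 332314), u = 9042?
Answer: 646062712865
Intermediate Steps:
Q = 646062850332 (Q = (128721 + 633408)*(57*9042 + 332314) = 762129*(515394 + 332314) = 762129*847708 = 646062850332)
N = -277/21 (N = 1385*(-1/105) = -277/21 ≈ -13.190)
m(s) = 1
(m(N) - 137468) + Q = (1 - 137468) + 646062850332 = -137467 + 646062850332 = 646062712865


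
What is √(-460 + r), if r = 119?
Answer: I*√341 ≈ 18.466*I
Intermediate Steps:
√(-460 + r) = √(-460 + 119) = √(-341) = I*√341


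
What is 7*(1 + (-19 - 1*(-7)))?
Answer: -77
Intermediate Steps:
7*(1 + (-19 - 1*(-7))) = 7*(1 + (-19 + 7)) = 7*(1 - 12) = 7*(-11) = -77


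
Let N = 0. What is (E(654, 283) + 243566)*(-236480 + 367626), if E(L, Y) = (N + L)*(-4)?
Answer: 31599628700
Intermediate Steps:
E(L, Y) = -4*L (E(L, Y) = (0 + L)*(-4) = L*(-4) = -4*L)
(E(654, 283) + 243566)*(-236480 + 367626) = (-4*654 + 243566)*(-236480 + 367626) = (-2616 + 243566)*131146 = 240950*131146 = 31599628700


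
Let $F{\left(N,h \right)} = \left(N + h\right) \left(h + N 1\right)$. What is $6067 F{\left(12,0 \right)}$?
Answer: $873648$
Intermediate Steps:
$F{\left(N,h \right)} = \left(N + h\right)^{2}$ ($F{\left(N,h \right)} = \left(N + h\right) \left(h + N\right) = \left(N + h\right) \left(N + h\right) = \left(N + h\right)^{2}$)
$6067 F{\left(12,0 \right)} = 6067 \left(12 + 0\right)^{2} = 6067 \cdot 12^{2} = 6067 \cdot 144 = 873648$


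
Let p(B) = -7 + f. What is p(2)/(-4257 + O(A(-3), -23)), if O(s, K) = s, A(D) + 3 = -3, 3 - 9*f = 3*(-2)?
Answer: 2/1421 ≈ 0.0014075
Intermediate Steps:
f = 1 (f = 1/3 - (-2)/3 = 1/3 - 1/9*(-6) = 1/3 + 2/3 = 1)
A(D) = -6 (A(D) = -3 - 3 = -6)
p(B) = -6 (p(B) = -7 + 1 = -6)
p(2)/(-4257 + O(A(-3), -23)) = -6/(-4257 - 6) = -6/(-4263) = -1/4263*(-6) = 2/1421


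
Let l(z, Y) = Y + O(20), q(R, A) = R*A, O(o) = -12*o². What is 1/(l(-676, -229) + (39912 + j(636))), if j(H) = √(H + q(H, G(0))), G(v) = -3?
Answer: 34883/1216824961 - 2*I*√318/1216824961 ≈ 2.8667e-5 - 2.931e-8*I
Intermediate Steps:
q(R, A) = A*R
l(z, Y) = -4800 + Y (l(z, Y) = Y - 12*20² = Y - 12*400 = Y - 4800 = -4800 + Y)
j(H) = √2*√(-H) (j(H) = √(H - 3*H) = √(-2*H) = √2*√(-H))
1/(l(-676, -229) + (39912 + j(636))) = 1/((-4800 - 229) + (39912 + √2*√(-1*636))) = 1/(-5029 + (39912 + √2*√(-636))) = 1/(-5029 + (39912 + √2*(2*I*√159))) = 1/(-5029 + (39912 + 2*I*√318)) = 1/(34883 + 2*I*√318)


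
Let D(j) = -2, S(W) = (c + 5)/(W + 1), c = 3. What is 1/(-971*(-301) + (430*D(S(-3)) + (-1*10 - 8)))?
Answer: 1/291393 ≈ 3.4318e-6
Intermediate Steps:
S(W) = 8/(1 + W) (S(W) = (3 + 5)/(W + 1) = 8/(1 + W))
1/(-971*(-301) + (430*D(S(-3)) + (-1*10 - 8))) = 1/(-971*(-301) + (430*(-2) + (-1*10 - 8))) = 1/(292271 + (-860 + (-10 - 8))) = 1/(292271 + (-860 - 18)) = 1/(292271 - 878) = 1/291393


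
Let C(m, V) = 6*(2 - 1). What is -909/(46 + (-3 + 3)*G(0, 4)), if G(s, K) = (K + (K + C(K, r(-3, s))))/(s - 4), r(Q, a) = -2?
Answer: -909/46 ≈ -19.761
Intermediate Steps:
C(m, V) = 6 (C(m, V) = 6*1 = 6)
G(s, K) = (6 + 2*K)/(-4 + s) (G(s, K) = (K + (K + 6))/(s - 4) = (K + (6 + K))/(-4 + s) = (6 + 2*K)/(-4 + s))
-909/(46 + (-3 + 3)*G(0, 4)) = -909/(46 + (-3 + 3)*(2*(3 + 4)/(-4 + 0))) = -909/(46 + 0*(2*7/(-4))) = -909/(46 + 0*(2*(-¼)*7)) = -909/(46 + 0*(-7/2)) = -909/(46 + 0) = -909/46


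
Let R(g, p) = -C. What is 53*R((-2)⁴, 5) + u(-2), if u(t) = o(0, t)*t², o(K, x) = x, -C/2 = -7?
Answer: -750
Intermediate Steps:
C = 14 (C = -2*(-7) = 14)
R(g, p) = -14 (R(g, p) = -1*14 = -14)
u(t) = t³ (u(t) = t*t² = t³)
53*R((-2)⁴, 5) + u(-2) = 53*(-14) + (-2)³ = -742 - 8 = -750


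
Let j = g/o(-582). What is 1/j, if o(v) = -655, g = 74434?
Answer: -655/74434 ≈ -0.0087997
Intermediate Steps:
j = -74434/655 (j = 74434/(-655) = 74434*(-1/655) = -74434/655 ≈ -113.64)
1/j = 1/(-74434/655) = -655/74434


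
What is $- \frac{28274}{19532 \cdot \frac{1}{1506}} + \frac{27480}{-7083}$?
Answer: $- \frac{25177953401}{11528763} \approx -2183.9$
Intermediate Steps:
$- \frac{28274}{19532 \cdot \frac{1}{1506}} + \frac{27480}{-7083} = - \frac{28274}{19532 \cdot \frac{1}{1506}} + 27480 \left(- \frac{1}{7083}\right) = - \frac{28274}{\frac{9766}{753}} - \frac{9160}{2361} = \left(-28274\right) \frac{753}{9766} - \frac{9160}{2361} = - \frac{10645161}{4883} - \frac{9160}{2361} = - \frac{25177953401}{11528763}$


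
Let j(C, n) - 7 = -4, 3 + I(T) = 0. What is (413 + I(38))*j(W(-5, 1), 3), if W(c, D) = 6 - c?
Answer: 1230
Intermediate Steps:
I(T) = -3 (I(T) = -3 + 0 = -3)
j(C, n) = 3 (j(C, n) = 7 - 4 = 3)
(413 + I(38))*j(W(-5, 1), 3) = (413 - 3)*3 = 410*3 = 1230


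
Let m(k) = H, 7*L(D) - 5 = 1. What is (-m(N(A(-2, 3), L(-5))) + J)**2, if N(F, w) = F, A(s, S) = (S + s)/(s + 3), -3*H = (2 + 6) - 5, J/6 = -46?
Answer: 75625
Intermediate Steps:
J = -276 (J = 6*(-46) = -276)
L(D) = 6/7 (L(D) = 5/7 + (1/7)*1 = 5/7 + 1/7 = 6/7)
H = -1 (H = -((2 + 6) - 5)/3 = -(8 - 5)/3 = -1/3*3 = -1)
A(s, S) = (S + s)/(3 + s)
m(k) = -1
(-m(N(A(-2, 3), L(-5))) + J)**2 = (-1*(-1) - 276)**2 = (1 - 276)**2 = (-275)**2 = 75625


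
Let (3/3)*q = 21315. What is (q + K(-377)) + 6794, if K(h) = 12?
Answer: 28121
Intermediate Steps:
q = 21315
(q + K(-377)) + 6794 = (21315 + 12) + 6794 = 21327 + 6794 = 28121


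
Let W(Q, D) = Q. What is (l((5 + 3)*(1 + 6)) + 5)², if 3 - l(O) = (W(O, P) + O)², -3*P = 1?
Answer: 157151296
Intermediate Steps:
P = -⅓ (P = -⅓*1 = -⅓ ≈ -0.33333)
l(O) = 3 - 4*O² (l(O) = 3 - (O + O)² = 3 - (2*O)² = 3 - 4*O²)
(l((5 + 3)*(1 + 6)) + 5)² = ((3 - 4*(1 + 6)²*(5 + 3)²) + 5)² = ((3 - 4*(8*7)²) + 5)² = ((3 - 4*56²) + 5)² = ((3 - 4*3136) + 5)² = ((3 - 12544) + 5)² = (-12541 + 5)² = (-12536)² = 157151296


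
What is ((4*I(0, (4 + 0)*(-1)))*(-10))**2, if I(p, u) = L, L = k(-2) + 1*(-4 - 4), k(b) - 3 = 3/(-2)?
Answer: 67600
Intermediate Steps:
k(b) = 3/2 (k(b) = 3 + 3/(-2) = 3 + 3*(-1/2) = 3 - 3/2 = 3/2)
L = -13/2 (L = 3/2 + 1*(-4 - 4) = 3/2 + 1*(-8) = 3/2 - 8 = -13/2 ≈ -6.5000)
I(p, u) = -13/2
((4*I(0, (4 + 0)*(-1)))*(-10))**2 = ((4*(-13/2))*(-10))**2 = (-26*(-10))**2 = 260**2 = 67600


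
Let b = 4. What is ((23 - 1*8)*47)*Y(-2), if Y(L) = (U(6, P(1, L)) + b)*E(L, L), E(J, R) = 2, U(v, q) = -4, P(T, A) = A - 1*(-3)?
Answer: 0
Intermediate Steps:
P(T, A) = 3 + A (P(T, A) = A + 3 = 3 + A)
Y(L) = 0 (Y(L) = (-4 + 4)*2 = 0*2 = 0)
((23 - 1*8)*47)*Y(-2) = ((23 - 1*8)*47)*0 = ((23 - 8)*47)*0 = (15*47)*0 = 705*0 = 0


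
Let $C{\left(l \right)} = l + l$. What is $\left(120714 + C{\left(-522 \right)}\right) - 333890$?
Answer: $-214220$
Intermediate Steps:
$C{\left(l \right)} = 2 l$
$\left(120714 + C{\left(-522 \right)}\right) - 333890 = \left(120714 + 2 \left(-522\right)\right) - 333890 = \left(120714 - 1044\right) - 333890 = 119670 - 333890 = -214220$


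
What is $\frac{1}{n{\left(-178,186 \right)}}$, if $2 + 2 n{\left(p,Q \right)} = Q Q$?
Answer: $\frac{1}{17297} \approx 5.7813 \cdot 10^{-5}$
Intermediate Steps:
$n{\left(p,Q \right)} = -1 + \frac{Q^{2}}{2}$ ($n{\left(p,Q \right)} = -1 + \frac{Q Q}{2} = -1 + \frac{Q^{2}}{2}$)
$\frac{1}{n{\left(-178,186 \right)}} = \frac{1}{-1 + \frac{186^{2}}{2}} = \frac{1}{-1 + \frac{1}{2} \cdot 34596} = \frac{1}{-1 + 17298} = \frac{1}{17297}$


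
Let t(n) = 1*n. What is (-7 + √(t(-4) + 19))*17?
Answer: -119 + 17*√15 ≈ -53.159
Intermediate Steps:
t(n) = n
(-7 + √(t(-4) + 19))*17 = (-7 + √(-4 + 19))*17 = (-7 + √15)*17 = -119 + 17*√15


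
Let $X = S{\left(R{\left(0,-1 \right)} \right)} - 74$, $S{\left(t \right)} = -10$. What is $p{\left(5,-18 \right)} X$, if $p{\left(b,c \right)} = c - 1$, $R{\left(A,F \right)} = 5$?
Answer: $1596$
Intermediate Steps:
$X = -84$ ($X = -10 - 74 = -84$)
$p{\left(b,c \right)} = -1 + c$
$p{\left(5,-18 \right)} X = \left(-1 - 18\right) \left(-84\right) = \left(-19\right) \left(-84\right) = 1596$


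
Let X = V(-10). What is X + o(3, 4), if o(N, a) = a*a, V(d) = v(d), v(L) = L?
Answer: 6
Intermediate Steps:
V(d) = d
o(N, a) = a²
X = -10
X + o(3, 4) = -10 + 4² = -10 + 16 = 6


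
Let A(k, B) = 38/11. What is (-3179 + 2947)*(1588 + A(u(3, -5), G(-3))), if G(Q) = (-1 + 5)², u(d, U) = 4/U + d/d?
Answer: -4061392/11 ≈ -3.6922e+5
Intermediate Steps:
u(d, U) = 1 + 4/U (u(d, U) = 4/U + 1 = 1 + 4/U)
G(Q) = 16 (G(Q) = 4² = 16)
A(k, B) = 38/11 (A(k, B) = 38*(1/11) = 38/11)
(-3179 + 2947)*(1588 + A(u(3, -5), G(-3))) = (-3179 + 2947)*(1588 + 38/11) = -232*17506/11 = -4061392/11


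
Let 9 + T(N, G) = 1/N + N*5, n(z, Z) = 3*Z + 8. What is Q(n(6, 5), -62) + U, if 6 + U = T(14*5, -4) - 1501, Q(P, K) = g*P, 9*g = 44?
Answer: -663731/630 ≈ -1053.5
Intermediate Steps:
g = 44/9 (g = (1/9)*44 = 44/9 ≈ 4.8889)
n(z, Z) = 8 + 3*Z
Q(P, K) = 44*P/9
T(N, G) = -9 + 1/N + 5*N (T(N, G) = -9 + (1/N + N*5) = -9 + (1/N + 5*N) = -9 + 1/N + 5*N)
U = -81619/70 (U = -6 + ((-9 + 1/(14*5) + 5*(14*5)) - 1501) = -6 + ((-9 + 1/70 + 5*70) - 1501) = -6 + ((-9 + 1/70 + 350) - 1501) = -6 + (23871/70 - 1501) = -6 - 81199/70 = -81619/70 ≈ -1166.0)
Q(n(6, 5), -62) + U = 44*(8 + 3*5)/9 - 81619/70 = 44*(8 + 15)/9 - 81619/70 = (44/9)*23 - 81619/70 = 1012/9 - 81619/70 = -663731/630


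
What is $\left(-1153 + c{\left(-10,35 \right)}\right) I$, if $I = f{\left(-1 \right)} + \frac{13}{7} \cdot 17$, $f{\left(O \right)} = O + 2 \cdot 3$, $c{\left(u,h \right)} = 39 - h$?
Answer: $- \frac{294144}{7} \approx -42021.0$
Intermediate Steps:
$f{\left(O \right)} = 6 + O$ ($f{\left(O \right)} = O + 6 = 6 + O$)
$I = \frac{256}{7}$ ($I = \left(6 - 1\right) + \frac{13}{7} \cdot 17 = 5 + 13 \cdot \frac{1}{7} \cdot 17 = 5 + \frac{13}{7} \cdot 17 = 5 + \frac{221}{7} = \frac{256}{7} \approx 36.571$)
$\left(-1153 + c{\left(-10,35 \right)}\right) I = \left(-1153 + \left(39 - 35\right)\right) \frac{256}{7} = \left(-1153 + 4\right) \frac{256}{7} = \left(-1149\right) \frac{256}{7} = - \frac{294144}{7}$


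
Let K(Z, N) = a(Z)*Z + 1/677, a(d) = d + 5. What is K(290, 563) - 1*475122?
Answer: -263740243/677 ≈ -3.8957e+5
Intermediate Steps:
a(d) = 5 + d
K(Z, N) = 1/677 + Z*(5 + Z) (K(Z, N) = (5 + Z)*Z + 1/677 = Z*(5 + Z) + 1/677 = 1/677 + Z*(5 + Z))
K(290, 563) - 1*475122 = (1/677 + 290*(5 + 290)) - 1*475122 = (1/677 + 290*295) - 475122 = (1/677 + 85550) - 475122 = 57917351/677 - 475122 = -263740243/677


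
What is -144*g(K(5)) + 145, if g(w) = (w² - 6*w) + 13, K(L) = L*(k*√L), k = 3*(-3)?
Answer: -1459727 - 38880*√5 ≈ -1.5467e+6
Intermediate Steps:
k = -9
K(L) = -9*L^(3/2) (K(L) = L*(-9*√L) = -9*L^(3/2))
g(w) = 13 + w² - 6*w
-144*g(K(5)) + 145 = -144*(13 + (-45*√5)² - (-54)*5^(3/2)) + 145 = -144*(13 + (-45*√5)² - (-54)*5*√5) + 145 = -144*(13 + (-45*√5)² - (-270)*√5) + 145 = -144*(13 + 10125 + 270*√5) + 145 = -144*(10138 + 270*√5) + 145 = (-1459872 - 38880*√5) + 145 = -1459727 - 38880*√5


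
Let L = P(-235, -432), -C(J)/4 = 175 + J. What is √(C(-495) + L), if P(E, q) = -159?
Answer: √1121 ≈ 33.481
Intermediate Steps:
C(J) = -700 - 4*J (C(J) = -4*(175 + J) = -700 - 4*J)
L = -159
√(C(-495) + L) = √((-700 - 4*(-495)) - 159) = √((-700 + 1980) - 159) = √(1280 - 159) = √1121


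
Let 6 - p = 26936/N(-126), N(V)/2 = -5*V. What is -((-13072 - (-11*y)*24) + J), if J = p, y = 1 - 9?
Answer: 683972/45 ≈ 15199.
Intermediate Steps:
y = -8
N(V) = -10*V (N(V) = 2*(-5*V) = -10*V)
p = -692/45 (p = 6 - 26936/((-10*(-126))) = 6 - 26936/1260 = 6 - 1*962/45 = 6 - 962/45 = -692/45 ≈ -15.378)
J = -692/45 ≈ -15.378
-((-13072 - (-11*y)*24) + J) = -((-13072 - (-11*(-8))*24) - 692/45) = -((-13072 - 88*24) - 692/45) = -((-13072 - 1*2112) - 692/45) = -((-13072 - 2112) - 692/45) = -(-15184 - 692/45) = -1*(-683972/45) = 683972/45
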